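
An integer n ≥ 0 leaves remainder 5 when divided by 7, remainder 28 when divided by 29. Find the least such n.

173

Combine the congruences pairwise.
From n ≡ 5 (mod 7) write n = 5 + 7t. Substituting into n ≡ 28 (mod 29) gives 7t ≡ 23 (mod 29), and since 7⁻¹ ≡ 25 (mod 29), t ≡ 24. Hence n ≡ 5 + 7·24 = 173 (mod 203).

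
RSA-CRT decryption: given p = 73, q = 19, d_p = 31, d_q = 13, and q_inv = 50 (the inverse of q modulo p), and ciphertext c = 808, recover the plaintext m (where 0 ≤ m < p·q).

m₁ = c^(d_p) mod p: c ≡ 5 (mod 73), and 5^31 mod 73 = 47.
m₂ = c^(d_q) mod q: c ≡ 10 (mod 19), and 10^13 mod 19 = 13.
h = q_inv·(m₁ − m₂) mod p = 50·(47 − 13) mod 73 = 21.
m = m₂ + h·q = 13 + 21·19 = 412.

412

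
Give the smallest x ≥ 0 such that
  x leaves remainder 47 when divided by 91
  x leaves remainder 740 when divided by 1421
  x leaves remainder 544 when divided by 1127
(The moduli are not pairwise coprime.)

gcd(91, 1421) = 7 and 7 | (740 − 47), so the pair is consistent; merging gives x ≡ 17792 (mod 18473), where 18473 = lcm(91, 1421).
gcd(18473, 1127) = 49 and 49 | (544 − 17792), so the pair is consistent; merging gives x ≡ 239468 (mod 424879), where 424879 = lcm(18473, 1127).
The solution is unique modulo lcm(91, 1421, 1127) = 424879.

239468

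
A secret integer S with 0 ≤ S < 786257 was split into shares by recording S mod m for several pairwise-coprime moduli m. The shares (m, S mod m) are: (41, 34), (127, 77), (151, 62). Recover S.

The moduli are pairwise coprime; N = 41·127·151 = 786257.
N/41 = 19177; 19177 ≡ 30 (mod 41); 30·26 ≡ 1, so inverse 26.
N/127 = 6191; 6191 ≡ 95 (mod 127); 95·123 ≡ 1, so inverse 123.
N/151 = 5207; 5207 ≡ 73 (mod 151); 73·60 ≡ 1, so inverse 60.
S ≡ 34·19177·26 + 77·6191·123 + 62·5207·60 = 94957469.
94957469 mod 786257 = 606629.

606629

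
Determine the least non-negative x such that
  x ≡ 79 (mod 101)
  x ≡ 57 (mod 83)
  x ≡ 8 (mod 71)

The moduli are pairwise coprime; N = 101·83·71 = 595193.
N/101 = 5893; 5893 ≡ 35 (mod 101); 35·26 ≡ 1, so inverse 26.
N/83 = 7171; 7171 ≡ 33 (mod 83); 33·78 ≡ 1, so inverse 78.
N/71 = 8383; 8383 ≡ 5 (mod 71); 5·57 ≡ 1, so inverse 57.
x ≡ 79·5893·26 + 57·7171·78 + 8·8383·57 = 47809136.
47809136 mod 595193 = 193696.

193696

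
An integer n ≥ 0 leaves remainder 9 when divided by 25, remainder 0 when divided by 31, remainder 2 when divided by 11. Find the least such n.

5084

From n ≡ 9 (mod 25) write n = 9 + 25t. Substituting into n ≡ 0 (mod 31) gives 25t ≡ 22 (mod 31), and since 25⁻¹ ≡ 5 (mod 31), t ≡ 17. Hence n ≡ 9 + 25·17 = 434 (mod 775).
From n ≡ 434 (mod 775) write n = 434 + 775t. Substituting into n ≡ 2 (mod 11) gives 775t ≡ 8 (mod 11), and since 5⁻¹ ≡ 9 (mod 11), t ≡ 6. Hence n ≡ 434 + 775·6 = 5084 (mod 8525).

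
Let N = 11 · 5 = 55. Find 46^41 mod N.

46

Mod 11: 46 ≡ 2; by Fermat, exponent reduces to 41 mod 10 = 1; 2^1 ≡ 2 (mod 11).
Mod 5: 46 ≡ 1; by Fermat, exponent reduces to 41 mod 4 = 1; 1^1 ≡ 1 (mod 5).
Combine by CRT: x ≡ 2 (mod 11), x ≡ 1 (mod 5) ⇒ x ≡ 46 (mod 55).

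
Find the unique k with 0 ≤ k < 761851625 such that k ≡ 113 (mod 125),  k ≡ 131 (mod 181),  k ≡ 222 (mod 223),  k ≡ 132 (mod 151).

525492363

The moduli are pairwise coprime; N = 125·181·223·151 = 761851625.
N/125 = 6094813; 6094813 ≡ 63 (mod 125); 63·2 ≡ 1, so inverse 2.
N/181 = 4209125; 4209125 ≡ 151 (mod 181); 151·6 ≡ 1, so inverse 6.
N/223 = 3416375; 3416375 ≡ 15 (mod 223); 15·119 ≡ 1, so inverse 119.
N/151 = 5045375; 5045375 ≡ 12 (mod 151); 12·63 ≡ 1, so inverse 63.
k ≡ 113·6094813·2 + 131·4209125·6 + 222·3416375·119 + 132·5045375·63 = 136896933238.
136896933238 mod 761851625 = 525492363.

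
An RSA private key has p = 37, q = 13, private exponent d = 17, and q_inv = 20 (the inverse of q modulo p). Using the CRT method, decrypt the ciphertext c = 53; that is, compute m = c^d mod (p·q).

d_p = d mod (p−1) = 17 mod 36 = 17; d_q = d mod (q−1) = 5.
m₁ = c^(d_p) mod p: c ≡ 16 (mod 37), and 16^17 mod 37 = 7.
m₂ = c^(d_q) mod q: c ≡ 1 (mod 13), and 1^5 mod 13 = 1.
h = q_inv·(m₁ − m₂) mod p = 20·(7 − 1) mod 37 = 9.
m = m₂ + h·q = 1 + 9·13 = 118.

118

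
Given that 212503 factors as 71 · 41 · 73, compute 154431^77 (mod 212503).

Mod 71: 154431 ≡ 6; by Fermat, exponent reduces to 77 mod 70 = 7; 6^7 ≡ 54 (mod 71).
Mod 41: 154431 ≡ 25; by Fermat, exponent reduces to 77 mod 40 = 37; 25^37 ≡ 31 (mod 41).
Mod 73: 154431 ≡ 36; by Fermat, exponent reduces to 77 mod 72 = 5; 36^5 ≡ 57 (mod 73).
Combine by CRT: x ≡ 54 (mod 71), x ≡ 31 (mod 41), x ≡ 57 (mod 73) ⇒ x ≡ 12905 (mod 212503).

12905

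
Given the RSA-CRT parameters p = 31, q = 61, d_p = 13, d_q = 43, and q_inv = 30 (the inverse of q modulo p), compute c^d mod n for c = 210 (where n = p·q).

1810

m₁ = c^(d_p) mod p: c ≡ 24 (mod 31), and 24^13 mod 31 = 12.
m₂ = c^(d_q) mod q: c ≡ 27 (mod 61), and 27^43 mod 61 = 41.
h = q_inv·(m₁ − m₂) mod p = 30·(12 − 41) mod 31 = 29.
m = m₂ + h·q = 41 + 29·61 = 1810.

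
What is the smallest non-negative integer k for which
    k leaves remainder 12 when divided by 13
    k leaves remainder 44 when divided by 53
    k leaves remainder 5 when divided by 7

From k ≡ 12 (mod 13) write k = 12 + 13t. Substituting into k ≡ 44 (mod 53) gives 13t ≡ 32 (mod 53), and since 13⁻¹ ≡ 49 (mod 53), t ≡ 31. Hence k ≡ 12 + 13·31 = 415 (mod 689).
From k ≡ 415 (mod 689) write k = 415 + 689t. Substituting into k ≡ 5 (mod 7) gives 689t ≡ 3 (mod 7), and since 3⁻¹ ≡ 5 (mod 7), t ≡ 1. Hence k ≡ 415 + 689·1 = 1104 (mod 4823).

1104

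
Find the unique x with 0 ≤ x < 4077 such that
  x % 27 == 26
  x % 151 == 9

From x ≡ 26 (mod 27) write x = 26 + 27t. Substituting into x ≡ 9 (mod 151) gives 27t ≡ 134 (mod 151), and since 27⁻¹ ≡ 28 (mod 151), t ≡ 128. Hence x ≡ 26 + 27·128 = 3482 (mod 4077).

3482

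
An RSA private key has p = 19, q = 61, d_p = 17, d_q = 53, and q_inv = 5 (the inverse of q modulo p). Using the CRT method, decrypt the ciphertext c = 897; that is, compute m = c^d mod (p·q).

m₁ = c^(d_p) mod p: c ≡ 4 (mod 19), and 4^17 mod 19 = 5.
m₂ = c^(d_q) mod q: c ≡ 43 (mod 61), and 43^53 mod 61 = 31.
h = q_inv·(m₁ − m₂) mod p = 5·(5 − 31) mod 19 = 3.
m = m₂ + h·q = 31 + 3·61 = 214.

214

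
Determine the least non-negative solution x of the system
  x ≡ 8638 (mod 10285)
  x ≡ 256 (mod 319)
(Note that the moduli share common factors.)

Combine the congruences pairwise.
gcd(10285, 319) = 11 and 11 | (256 − 8638), so the pair is consistent; merging gives x ≡ 39493 (mod 298265), where 298265 = lcm(10285, 319).
The solution is unique modulo lcm(10285, 319) = 298265.

39493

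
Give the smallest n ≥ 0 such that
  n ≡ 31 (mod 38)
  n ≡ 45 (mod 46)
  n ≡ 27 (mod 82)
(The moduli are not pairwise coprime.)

25529

gcd(38, 46) = 2 and 2 | (45 − 31), so the pair is consistent; merging gives n ≡ 183 (mod 874), where 874 = lcm(38, 46).
gcd(874, 82) = 2 and 2 | (27 − 183), so the pair is consistent; merging gives n ≡ 25529 (mod 35834), where 35834 = lcm(874, 82).
The solution is unique modulo lcm(38, 46, 82) = 35834.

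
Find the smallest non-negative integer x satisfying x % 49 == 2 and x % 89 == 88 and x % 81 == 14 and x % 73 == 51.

The moduli are pairwise coprime; N = 49·89·81·73 = 25786593.
N/49 = 526257; 526257 ≡ 46 (mod 49); 46·16 ≡ 1, so inverse 16.
N/89 = 289737; 289737 ≡ 42 (mod 89); 42·53 ≡ 1, so inverse 53.
N/81 = 318353; 318353 ≡ 23 (mod 81); 23·74 ≡ 1, so inverse 74.
N/73 = 353241; 353241 ≡ 67 (mod 73); 67·12 ≡ 1, so inverse 12.
x ≡ 2·526257·16 + 88·289737·53 + 14·318353·74 + 51·353241·12 = 1914170792.
1914170792 mod 25786593 = 5962910.

5962910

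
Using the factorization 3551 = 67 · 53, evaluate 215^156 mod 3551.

Mod 67: 215 ≡ 14; by Fermat, exponent reduces to 156 mod 66 = 24; 14^24 ≡ 62 (mod 67).
Mod 53: 215 ≡ 3; since 52 | 156, by Fermat 3^156 ≡ 1 (mod 53).
Combine by CRT: x ≡ 62 (mod 67), x ≡ 1 (mod 53) ⇒ x ≡ 531 (mod 3551).

531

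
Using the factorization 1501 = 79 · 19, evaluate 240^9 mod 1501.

Mod 79: 240 ≡ 3; 3^9 ≡ 12 (mod 79).
Mod 19: 240 ≡ 12; 12^9 ≡ 18 (mod 19).
Combine by CRT: x ≡ 12 (mod 79), x ≡ 18 (mod 19) ⇒ x ≡ 170 (mod 1501).

170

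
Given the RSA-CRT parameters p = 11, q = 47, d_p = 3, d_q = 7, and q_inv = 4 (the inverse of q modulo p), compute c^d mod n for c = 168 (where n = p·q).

115

m₁ = c^(d_p) mod p: c ≡ 3 (mod 11), and 3^3 mod 11 = 5.
m₂ = c^(d_q) mod q: c ≡ 27 (mod 47), and 27^7 mod 47 = 21.
h = q_inv·(m₁ − m₂) mod p = 4·(5 − 21) mod 11 = 2.
m = m₂ + h·q = 21 + 2·47 = 115.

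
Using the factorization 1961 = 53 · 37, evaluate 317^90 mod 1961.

1

Mod 53: 317 ≡ 52; by Fermat, exponent reduces to 90 mod 52 = 38; 52^38 ≡ 1 (mod 53).
Mod 37: 317 ≡ 21; by Fermat, exponent reduces to 90 mod 36 = 18; 21^18 ≡ 1 (mod 37).
Combine by CRT: x ≡ 1 (mod 53), x ≡ 1 (mod 37) ⇒ x ≡ 1 (mod 1961).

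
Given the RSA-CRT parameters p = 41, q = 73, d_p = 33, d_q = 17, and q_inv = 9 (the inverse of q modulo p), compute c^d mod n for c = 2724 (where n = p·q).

92

m₁ = c^(d_p) mod p: c ≡ 18 (mod 41), and 18^33 mod 41 = 10.
m₂ = c^(d_q) mod q: c ≡ 23 (mod 73), and 23^17 mod 73 = 19.
h = q_inv·(m₁ − m₂) mod p = 9·(10 − 19) mod 41 = 1.
m = m₂ + h·q = 19 + 1·73 = 92.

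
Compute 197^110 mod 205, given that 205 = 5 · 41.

Mod 5: 197 ≡ 2; by Fermat, exponent reduces to 110 mod 4 = 2; 2^2 ≡ 4 (mod 5).
Mod 41: 197 ≡ 33; by Fermat, exponent reduces to 110 mod 40 = 30; 33^30 ≡ 40 (mod 41).
Combine by CRT: x ≡ 4 (mod 5), x ≡ 40 (mod 41) ⇒ x ≡ 204 (mod 205).

204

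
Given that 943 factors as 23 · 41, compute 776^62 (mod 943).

Mod 23: 776 ≡ 17; by Fermat, exponent reduces to 62 mod 22 = 18; 17^18 ≡ 3 (mod 23).
Mod 41: 776 ≡ 38; by Fermat, exponent reduces to 62 mod 40 = 22; 38^22 ≡ 32 (mod 41).
Combine by CRT: x ≡ 3 (mod 23), x ≡ 32 (mod 41) ⇒ x ≡ 647 (mod 943).

647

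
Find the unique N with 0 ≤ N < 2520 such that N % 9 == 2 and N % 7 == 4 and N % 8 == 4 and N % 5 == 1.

Combine the congruences pairwise.
From N ≡ 2 (mod 9) write N = 2 + 9t. Substituting into N ≡ 4 (mod 7) gives 9t ≡ 2 (mod 7), and since 2⁻¹ ≡ 4 (mod 7), t ≡ 1. Hence N ≡ 2 + 9·1 = 11 (mod 63).
From N ≡ 11 (mod 63) write N = 11 + 63t. Substituting into N ≡ 4 (mod 8) gives 63t ≡ 1 (mod 8), and since 7⁻¹ ≡ 7 (mod 8), t ≡ 7. Hence N ≡ 11 + 63·7 = 452 (mod 504).
From N ≡ 452 (mod 504) write N = 452 + 504t. Substituting into N ≡ 1 (mod 5) gives 504t ≡ 4 (mod 5), and since 4⁻¹ ≡ 4 (mod 5), t ≡ 1. Hence N ≡ 452 + 504·1 = 956 (mod 2520).

956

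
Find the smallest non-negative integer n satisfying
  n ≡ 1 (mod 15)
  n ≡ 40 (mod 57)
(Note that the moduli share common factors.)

Combine the congruences pairwise.
gcd(15, 57) = 3 and 3 | (40 − 1), so the pair is consistent; merging gives n ≡ 211 (mod 285), where 285 = lcm(15, 57).
The solution is unique modulo lcm(15, 57) = 285.

211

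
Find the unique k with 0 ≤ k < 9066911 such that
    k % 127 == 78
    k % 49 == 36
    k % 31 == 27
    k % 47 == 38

The moduli are pairwise coprime; N = 127·49·31·47 = 9066911.
N/127 = 71393; 71393 ≡ 19 (mod 127); 19·107 ≡ 1, so inverse 107.
N/49 = 185039; 185039 ≡ 15 (mod 49); 15·36 ≡ 1, so inverse 36.
N/31 = 292481; 292481 ≡ 27 (mod 31); 27·23 ≡ 1, so inverse 23.
N/47 = 192913; 192913 ≡ 25 (mod 47); 25·32 ≡ 1, so inverse 32.
k ≡ 78·71393·107 + 36·185039·36 + 27·292481·23 + 38·192913·32 = 1251869431.
1251869431 mod 9066911 = 635713.

635713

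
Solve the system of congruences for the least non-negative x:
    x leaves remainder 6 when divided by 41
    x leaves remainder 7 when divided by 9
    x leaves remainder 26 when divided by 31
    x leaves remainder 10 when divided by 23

217429

The moduli are pairwise coprime; N = 41·9·31·23 = 263097.
N/41 = 6417; 6417 ≡ 21 (mod 41); 21·2 ≡ 1, so inverse 2.
N/9 = 29233; 29233 ≡ 1 (mod 9), inverse 1.
N/31 = 8487; 8487 ≡ 24 (mod 31); 24·22 ≡ 1, so inverse 22.
N/23 = 11439; 11439 ≡ 8 (mod 23); 8·3 ≡ 1, so inverse 3.
x ≡ 6·6417·2 + 7·29233·1 + 26·8487·22 + 10·11439·3 = 5479369.
5479369 mod 263097 = 217429.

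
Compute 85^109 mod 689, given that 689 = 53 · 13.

397

Mod 53: 85 ≡ 32; by Fermat, exponent reduces to 109 mod 52 = 5; 32^5 ≡ 26 (mod 53).
Mod 13: 85 ≡ 7; by Fermat, exponent reduces to 109 mod 12 = 1; 7^1 ≡ 7 (mod 13).
Combine by CRT: x ≡ 26 (mod 53), x ≡ 7 (mod 13) ⇒ x ≡ 397 (mod 689).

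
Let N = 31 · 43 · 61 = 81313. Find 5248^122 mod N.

Mod 31: 5248 ≡ 9; by Fermat, exponent reduces to 122 mod 30 = 2; 9^2 ≡ 19 (mod 31).
Mod 43: 5248 ≡ 2; by Fermat, exponent reduces to 122 mod 42 = 38; 2^38 ≡ 35 (mod 43).
Mod 61: 5248 ≡ 2; by Fermat, exponent reduces to 122 mod 60 = 2; 2^2 ≡ 4 (mod 61).
Combine by CRT: x ≡ 19 (mod 31), x ≡ 35 (mod 43), x ≡ 4 (mod 61) ⇒ x ≡ 80402 (mod 81313).

80402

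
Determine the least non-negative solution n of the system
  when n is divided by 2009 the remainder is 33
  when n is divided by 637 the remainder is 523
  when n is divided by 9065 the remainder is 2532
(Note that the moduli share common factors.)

192897

gcd(2009, 637) = 49 and 49 | (523 − 33), so the pair is consistent; merging gives n ≡ 10078 (mod 26117), where 26117 = lcm(2009, 637).
gcd(26117, 9065) = 49 and 49 | (2532 − 10078), so the pair is consistent; merging gives n ≡ 192897 (mod 4831645), where 4831645 = lcm(26117, 9065).
The solution is unique modulo lcm(2009, 637, 9065) = 4831645.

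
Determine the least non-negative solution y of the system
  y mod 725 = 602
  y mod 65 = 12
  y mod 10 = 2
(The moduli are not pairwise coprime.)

4952

gcd(725, 65) = 5 and 5 | (12 − 602), so the pair is consistent; merging gives y ≡ 4952 (mod 9425), where 9425 = lcm(725, 65).
gcd(9425, 10) = 5 and 5 | (2 − 4952), so the pair is consistent; merging gives y ≡ 4952 (mod 18850), where 18850 = lcm(9425, 10).
The solution is unique modulo lcm(725, 65, 10) = 18850.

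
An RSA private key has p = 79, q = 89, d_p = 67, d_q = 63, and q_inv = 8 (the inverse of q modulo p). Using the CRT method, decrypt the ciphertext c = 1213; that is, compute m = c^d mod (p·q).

5905

m₁ = c^(d_p) mod p: c ≡ 28 (mod 79), and 28^67 mod 79 = 59.
m₂ = c^(d_q) mod q: c ≡ 56 (mod 89), and 56^63 mod 89 = 31.
h = q_inv·(m₁ − m₂) mod p = 8·(59 − 31) mod 79 = 66.
m = m₂ + h·q = 31 + 66·89 = 5905.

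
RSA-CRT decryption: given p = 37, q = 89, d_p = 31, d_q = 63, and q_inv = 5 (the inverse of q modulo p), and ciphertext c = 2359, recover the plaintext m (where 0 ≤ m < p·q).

m₁ = c^(d_p) mod p: c ≡ 28 (mod 37), and 28^31 mod 37 = 25.
m₂ = c^(d_q) mod q: c ≡ 45 (mod 89), and 45^63 mod 89 = 8.
h = q_inv·(m₁ − m₂) mod p = 5·(25 − 8) mod 37 = 11.
m = m₂ + h·q = 8 + 11·89 = 987.

987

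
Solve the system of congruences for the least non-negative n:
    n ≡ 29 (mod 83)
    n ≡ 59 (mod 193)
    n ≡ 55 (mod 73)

Combine the congruences pairwise.
From n ≡ 29 (mod 83) write n = 29 + 83t. Substituting into n ≡ 59 (mod 193) gives 83t ≡ 30 (mod 193), and since 83⁻¹ ≡ 100 (mod 193), t ≡ 105. Hence n ≡ 29 + 83·105 = 8744 (mod 16019).
From n ≡ 8744 (mod 16019) write n = 8744 + 16019t. Substituting into n ≡ 55 (mod 73) gives 16019t ≡ 71 (mod 73), and since 32⁻¹ ≡ 16 (mod 73), t ≡ 41. Hence n ≡ 8744 + 16019·41 = 665523 (mod 1169387).

665523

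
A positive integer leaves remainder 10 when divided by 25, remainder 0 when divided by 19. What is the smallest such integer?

Combine the congruences pairwise.
From N ≡ 10 (mod 25) write N = 10 + 25t. Substituting into N ≡ 0 (mod 19) gives 25t ≡ 9 (mod 19), and since 6⁻¹ ≡ 16 (mod 19), t ≡ 11. Hence N ≡ 10 + 25·11 = 285 (mod 475).

285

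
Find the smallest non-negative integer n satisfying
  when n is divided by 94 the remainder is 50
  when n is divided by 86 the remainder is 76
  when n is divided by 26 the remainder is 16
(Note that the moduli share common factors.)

45828

gcd(94, 86) = 2 and 2 | (76 − 50), so the pair is consistent; merging gives n ≡ 1366 (mod 4042), where 4042 = lcm(94, 86).
gcd(4042, 26) = 2 and 2 | (16 − 1366), so the pair is consistent; merging gives n ≡ 45828 (mod 52546), where 52546 = lcm(4042, 26).
The solution is unique modulo lcm(94, 86, 26) = 52546.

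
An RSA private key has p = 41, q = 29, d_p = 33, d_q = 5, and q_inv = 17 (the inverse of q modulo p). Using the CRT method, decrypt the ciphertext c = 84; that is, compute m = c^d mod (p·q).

279

m₁ = c^(d_p) mod p: c ≡ 2 (mod 41), and 2^33 mod 41 = 33.
m₂ = c^(d_q) mod q: c ≡ 26 (mod 29), and 26^5 mod 29 = 18.
h = q_inv·(m₁ − m₂) mod p = 17·(33 − 18) mod 41 = 9.
m = m₂ + h·q = 18 + 9·29 = 279.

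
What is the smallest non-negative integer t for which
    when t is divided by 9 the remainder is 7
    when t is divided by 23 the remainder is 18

133

From t ≡ 7 (mod 9) write t = 7 + 9s. Substituting into t ≡ 18 (mod 23) gives 9s ≡ 11 (mod 23), and since 9⁻¹ ≡ 18 (mod 23), s ≡ 14. Hence t ≡ 7 + 9·14 = 133 (mod 207).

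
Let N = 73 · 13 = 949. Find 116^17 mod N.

636

Mod 73: 116 ≡ 43; 43^17 ≡ 52 (mod 73).
Mod 13: 116 ≡ 12; by Fermat, exponent reduces to 17 mod 12 = 5; 12^5 ≡ 12 (mod 13).
Combine by CRT: x ≡ 52 (mod 73), x ≡ 12 (mod 13) ⇒ x ≡ 636 (mod 949).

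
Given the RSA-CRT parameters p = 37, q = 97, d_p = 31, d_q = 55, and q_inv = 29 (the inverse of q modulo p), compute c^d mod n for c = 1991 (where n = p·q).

m₁ = c^(d_p) mod p: c ≡ 30 (mod 37), and 30^31 mod 37 = 4.
m₂ = c^(d_q) mod q: c ≡ 51 (mod 97), and 51^55 mod 97 = 30.
h = q_inv·(m₁ − m₂) mod p = 29·(4 − 30) mod 37 = 23.
m = m₂ + h·q = 30 + 23·97 = 2261.

2261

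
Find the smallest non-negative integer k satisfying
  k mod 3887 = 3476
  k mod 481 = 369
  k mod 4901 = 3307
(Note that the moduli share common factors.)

Combine the congruences pairwise.
gcd(3887, 481) = 13 and 13 | (369 − 3476), so the pair is consistent; merging gives k ≡ 77329 (mod 143819), where 143819 = lcm(3887, 481).
gcd(143819, 4901) = 169 and 169 | (3307 − 77329), so the pair is consistent; merging gives k ≡ 2953709 (mod 4170751), where 4170751 = lcm(143819, 4901).
The solution is unique modulo lcm(3887, 481, 4901) = 4170751.

2953709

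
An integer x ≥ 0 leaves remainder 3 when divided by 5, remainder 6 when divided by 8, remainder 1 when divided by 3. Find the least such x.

The moduli are pairwise coprime; N = 5·8·3 = 120.
N/5 = 24; 24 ≡ 4 (mod 5); 4·4 ≡ 1, so inverse 4.
N/8 = 15; 15 ≡ 7 (mod 8); 7·7 ≡ 1, so inverse 7.
N/3 = 40; 40 ≡ 1 (mod 3), inverse 1.
x ≡ 3·24·4 + 6·15·7 + 1·40·1 = 958.
958 mod 120 = 118.

118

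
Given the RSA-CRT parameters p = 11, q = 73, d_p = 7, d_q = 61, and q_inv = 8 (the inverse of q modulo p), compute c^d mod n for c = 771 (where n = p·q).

m₁ = c^(d_p) mod p: c ≡ 1 (mod 11), and 1^7 mod 11 = 1.
m₂ = c^(d_q) mod q: c ≡ 41 (mod 73), and 41^61 mod 73 = 36.
h = q_inv·(m₁ − m₂) mod p = 8·(1 − 36) mod 11 = 6.
m = m₂ + h·q = 36 + 6·73 = 474.

474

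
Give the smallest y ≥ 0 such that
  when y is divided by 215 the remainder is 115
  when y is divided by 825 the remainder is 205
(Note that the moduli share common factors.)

Combine the congruences pairwise.
gcd(215, 825) = 5 and 5 | (205 − 115), so the pair is consistent; merging gives y ≡ 17530 (mod 35475), where 35475 = lcm(215, 825).
The solution is unique modulo lcm(215, 825) = 35475.

17530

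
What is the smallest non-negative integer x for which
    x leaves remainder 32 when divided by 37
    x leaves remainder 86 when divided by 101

Combine the congruences pairwise.
From x ≡ 32 (mod 37) write x = 32 + 37t. Substituting into x ≡ 86 (mod 101) gives 37t ≡ 54 (mod 101), and since 37⁻¹ ≡ 71 (mod 101), t ≡ 97. Hence x ≡ 32 + 37·97 = 3621 (mod 3737).

3621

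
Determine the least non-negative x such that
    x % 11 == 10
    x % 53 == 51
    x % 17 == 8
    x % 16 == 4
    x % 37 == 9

The moduli are pairwise coprime; N = 11·53·17·16·37 = 5867312.
N/11 = 533392; 533392 ≡ 2 (mod 11); 2·6 ≡ 1, so inverse 6.
N/53 = 110704; 110704 ≡ 40 (mod 53); 40·4 ≡ 1, so inverse 4.
N/17 = 345136; 345136 ≡ 2 (mod 17); 2·9 ≡ 1, so inverse 9.
N/16 = 366707; 366707 ≡ 3 (mod 16); 3·11 ≡ 1, so inverse 11.
N/37 = 158576; 158576 ≡ 31 (mod 37); 31·6 ≡ 1, so inverse 6.
x ≡ 10·533392·6 + 51·110704·4 + 8·345136·9 + 4·366707·11 + 9·158576·6 = 104135140.
104135140 mod 5867312 = 4390836.

4390836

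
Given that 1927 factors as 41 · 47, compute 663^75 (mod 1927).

Mod 41: 663 ≡ 7; by Fermat, exponent reduces to 75 mod 40 = 35; 7^35 ≡ 27 (mod 41).
Mod 47: 663 ≡ 5; by Fermat, exponent reduces to 75 mod 46 = 29; 5^29 ≡ 26 (mod 47).
Combine by CRT: x ≡ 27 (mod 41), x ≡ 26 (mod 47) ⇒ x ≡ 355 (mod 1927).

355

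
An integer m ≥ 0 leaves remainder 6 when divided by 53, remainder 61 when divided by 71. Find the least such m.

From m ≡ 6 (mod 53) write m = 6 + 53t. Substituting into m ≡ 61 (mod 71) gives 53t ≡ 55 (mod 71), and since 53⁻¹ ≡ 67 (mod 71), t ≡ 64. Hence m ≡ 6 + 53·64 = 3398 (mod 3763).

3398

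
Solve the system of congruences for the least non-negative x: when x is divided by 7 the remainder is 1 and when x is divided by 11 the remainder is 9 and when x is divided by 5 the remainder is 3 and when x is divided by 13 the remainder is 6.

The moduli are pairwise coprime; N = 7·11·5·13 = 5005.
N/7 = 715; 715 ≡ 1 (mod 7), inverse 1.
N/11 = 455; 455 ≡ 4 (mod 11); 4·3 ≡ 1, so inverse 3.
N/5 = 1001; 1001 ≡ 1 (mod 5), inverse 1.
N/13 = 385; 385 ≡ 8 (mod 13); 8·5 ≡ 1, so inverse 5.
x ≡ 1·715·1 + 9·455·3 + 3·1001·1 + 6·385·5 = 27553.
27553 mod 5005 = 2528.

2528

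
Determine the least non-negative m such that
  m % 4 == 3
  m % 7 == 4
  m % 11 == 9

207

The moduli are pairwise coprime; N = 4·7·11 = 308.
N/4 = 77; 77 ≡ 1 (mod 4), inverse 1.
N/7 = 44; 44 ≡ 2 (mod 7); 2·4 ≡ 1, so inverse 4.
N/11 = 28; 28 ≡ 6 (mod 11); 6·2 ≡ 1, so inverse 2.
m ≡ 3·77·1 + 4·44·4 + 9·28·2 = 1439.
1439 mod 308 = 207.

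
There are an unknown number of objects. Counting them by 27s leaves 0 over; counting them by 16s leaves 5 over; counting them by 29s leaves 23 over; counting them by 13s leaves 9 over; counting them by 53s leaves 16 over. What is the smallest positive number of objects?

3279285

The moduli are pairwise coprime; M = 27·16·29·13·53 = 8631792.
M/27 = 319696; 319696 ≡ 16 (mod 27); 16·22 ≡ 1, so inverse 22.
M/16 = 539487; 539487 ≡ 15 (mod 16); 15·15 ≡ 1, so inverse 15.
M/29 = 297648; 297648 ≡ 21 (mod 29); 21·18 ≡ 1, so inverse 18.
M/13 = 663984; 663984 ≡ 9 (mod 13); 9·3 ≡ 1, so inverse 3.
M/53 = 162864; 162864 ≡ 48 (mod 53); 48·21 ≡ 1, so inverse 21.
N ≡ 0·319696·22 + 5·539487·15 + 23·297648·18 + 9·663984·3 + 16·162864·21 = 236337669.
236337669 mod 8631792 = 3279285.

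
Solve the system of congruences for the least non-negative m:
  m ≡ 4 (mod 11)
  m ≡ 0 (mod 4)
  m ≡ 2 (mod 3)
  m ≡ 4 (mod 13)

1148

The moduli are pairwise coprime; N = 11·4·3·13 = 1716.
N/11 = 156; 156 ≡ 2 (mod 11); 2·6 ≡ 1, so inverse 6.
N/4 = 429; 429 ≡ 1 (mod 4), inverse 1.
N/3 = 572; 572 ≡ 2 (mod 3); 2·2 ≡ 1, so inverse 2.
N/13 = 132; 132 ≡ 2 (mod 13); 2·7 ≡ 1, so inverse 7.
m ≡ 4·156·6 + 0·429·1 + 2·572·2 + 4·132·7 = 9728.
9728 mod 1716 = 1148.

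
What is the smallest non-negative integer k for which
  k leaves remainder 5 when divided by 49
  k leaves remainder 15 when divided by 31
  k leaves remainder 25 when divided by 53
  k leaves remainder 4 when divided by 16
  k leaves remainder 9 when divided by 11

The moduli are pairwise coprime; N = 49·31·53·16·11 = 14169232.
N/49 = 289168; 289168 ≡ 19 (mod 49); 19·31 ≡ 1, so inverse 31.
N/31 = 457072; 457072 ≡ 8 (mod 31); 8·4 ≡ 1, so inverse 4.
N/53 = 267344; 267344 ≡ 12 (mod 53); 12·31 ≡ 1, so inverse 31.
N/16 = 885577; 885577 ≡ 9 (mod 16); 9·9 ≡ 1, so inverse 9.
N/11 = 1288112; 1288112 ≡ 1 (mod 11), inverse 1.
k ≡ 5·289168·31 + 15·457072·4 + 25·267344·31 + 4·885577·9 + 9·1288112·1 = 322910740.
322910740 mod 14169232 = 11187636.

11187636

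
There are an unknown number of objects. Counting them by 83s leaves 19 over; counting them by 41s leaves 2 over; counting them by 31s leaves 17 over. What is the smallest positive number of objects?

97295

The moduli are pairwise coprime; M = 83·41·31 = 105493.
M/83 = 1271; 1271 ≡ 26 (mod 83); 26·16 ≡ 1, so inverse 16.
M/41 = 2573; 2573 ≡ 31 (mod 41); 31·4 ≡ 1, so inverse 4.
M/31 = 3403; 3403 ≡ 24 (mod 31); 24·22 ≡ 1, so inverse 22.
N ≡ 19·1271·16 + 2·2573·4 + 17·3403·22 = 1679690.
1679690 mod 105493 = 97295.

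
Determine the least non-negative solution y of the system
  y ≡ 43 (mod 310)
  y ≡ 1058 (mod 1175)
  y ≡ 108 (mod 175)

204333

gcd(310, 1175) = 5 and 5 | (1058 − 43), so the pair is consistent; merging gives y ≡ 58633 (mod 72850), where 72850 = lcm(310, 1175).
gcd(72850, 175) = 25 and 25 | (108 − 58633), so the pair is consistent; merging gives y ≡ 204333 (mod 509950), where 509950 = lcm(72850, 175).
The solution is unique modulo lcm(310, 1175, 175) = 509950.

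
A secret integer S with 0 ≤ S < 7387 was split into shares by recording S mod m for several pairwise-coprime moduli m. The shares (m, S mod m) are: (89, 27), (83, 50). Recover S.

From S ≡ 27 (mod 89) write S = 27 + 89t. Substituting into S ≡ 50 (mod 83) gives 89t ≡ 23 (mod 83), and since 6⁻¹ ≡ 14 (mod 83), t ≡ 73. Hence S ≡ 27 + 89·73 = 6524 (mod 7387).

6524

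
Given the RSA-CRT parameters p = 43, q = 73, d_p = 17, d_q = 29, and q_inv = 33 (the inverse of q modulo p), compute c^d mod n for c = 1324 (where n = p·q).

m₁ = c^(d_p) mod p: c ≡ 34 (mod 43), and 34^17 mod 43 = 12.
m₂ = c^(d_q) mod q: c ≡ 10 (mod 73), and 10^29 mod 73 = 63.
h = q_inv·(m₁ − m₂) mod p = 33·(12 − 63) mod 43 = 37.
m = m₂ + h·q = 63 + 37·73 = 2764.

2764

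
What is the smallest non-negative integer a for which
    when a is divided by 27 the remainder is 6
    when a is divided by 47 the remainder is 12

1140

From a ≡ 6 (mod 27) write a = 6 + 27t. Substituting into a ≡ 12 (mod 47) gives 27t ≡ 6 (mod 47), and since 27⁻¹ ≡ 7 (mod 47), t ≡ 42. Hence a ≡ 6 + 27·42 = 1140 (mod 1269).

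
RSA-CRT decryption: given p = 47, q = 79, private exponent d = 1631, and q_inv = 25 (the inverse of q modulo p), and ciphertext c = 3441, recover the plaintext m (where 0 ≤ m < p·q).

d_p = d mod (p−1) = 1631 mod 46 = 21; d_q = d mod (q−1) = 71.
m₁ = c^(d_p) mod p: c ≡ 10 (mod 47), and 10^21 mod 47 = 39.
m₂ = c^(d_q) mod q: c ≡ 44 (mod 79), and 44^71 mod 79 = 72.
h = q_inv·(m₁ − m₂) mod p = 25·(39 − 72) mod 47 = 21.
m = m₂ + h·q = 72 + 21·79 = 1731.

1731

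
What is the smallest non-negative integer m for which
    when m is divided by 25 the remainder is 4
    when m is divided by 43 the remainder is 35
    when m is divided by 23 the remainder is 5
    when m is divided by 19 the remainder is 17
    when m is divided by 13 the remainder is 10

Combine the congruences pairwise.
From m ≡ 4 (mod 25) write m = 4 + 25t. Substituting into m ≡ 35 (mod 43) gives 25t ≡ 31 (mod 43), and since 25⁻¹ ≡ 31 (mod 43), t ≡ 15. Hence m ≡ 4 + 25·15 = 379 (mod 1075).
From m ≡ 379 (mod 1075) write m = 379 + 1075t. Substituting into m ≡ 5 (mod 23) gives 1075t ≡ 17 (mod 23), and since 17⁻¹ ≡ 19 (mod 23), t ≡ 1. Hence m ≡ 379 + 1075·1 = 1454 (mod 24725).
From m ≡ 1454 (mod 24725) write m = 1454 + 24725t. Substituting into m ≡ 17 (mod 19) gives 24725t ≡ 7 (mod 19), and since 6⁻¹ ≡ 16 (mod 19), t ≡ 17. Hence m ≡ 1454 + 24725·17 = 421779 (mod 469775).
From m ≡ 421779 (mod 469775) write m = 421779 + 469775t. Substituting into m ≡ 10 (mod 13) gives 469775t ≡ 3 (mod 13), and since 7⁻¹ ≡ 2 (mod 13), t ≡ 6. Hence m ≡ 421779 + 469775·6 = 3240429 (mod 6107075).

3240429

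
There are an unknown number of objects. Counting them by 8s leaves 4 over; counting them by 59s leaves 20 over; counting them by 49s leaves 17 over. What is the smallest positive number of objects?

The moduli are pairwise coprime; M = 8·59·49 = 23128.
M/8 = 2891; 2891 ≡ 3 (mod 8); 3·3 ≡ 1, so inverse 3.
M/59 = 392; 392 ≡ 38 (mod 59); 38·14 ≡ 1, so inverse 14.
M/49 = 472; 472 ≡ 31 (mod 49); 31·19 ≡ 1, so inverse 19.
N ≡ 4·2891·3 + 20·392·14 + 17·472·19 = 296908.
296908 mod 23128 = 19372.

19372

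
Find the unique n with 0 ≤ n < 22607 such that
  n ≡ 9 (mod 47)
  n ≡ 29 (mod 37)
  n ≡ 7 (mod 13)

10537

The moduli are pairwise coprime; M = 47·37·13 = 22607.
M/47 = 481; 481 ≡ 11 (mod 47); 11·30 ≡ 1, so inverse 30.
M/37 = 611; 611 ≡ 19 (mod 37); 19·2 ≡ 1, so inverse 2.
M/13 = 1739; 1739 ≡ 10 (mod 13); 10·4 ≡ 1, so inverse 4.
n ≡ 9·481·30 + 29·611·2 + 7·1739·4 = 214000.
214000 mod 22607 = 10537.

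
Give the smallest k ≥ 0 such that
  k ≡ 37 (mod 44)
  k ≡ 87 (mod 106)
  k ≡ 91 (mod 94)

96441

Combine the congruences pairwise.
gcd(44, 106) = 2 and 2 | (87 − 37), so the pair is consistent; merging gives k ≡ 829 (mod 2332), where 2332 = lcm(44, 106).
gcd(2332, 94) = 2 and 2 | (91 − 829), so the pair is consistent; merging gives k ≡ 96441 (mod 109604), where 109604 = lcm(2332, 94).
The solution is unique modulo lcm(44, 106, 94) = 109604.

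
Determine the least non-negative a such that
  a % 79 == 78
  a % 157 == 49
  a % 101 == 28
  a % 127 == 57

Combine the congruences pairwise.
From a ≡ 78 (mod 79) write a = 78 + 79t. Substituting into a ≡ 49 (mod 157) gives 79t ≡ 128 (mod 157), and since 79⁻¹ ≡ 2 (mod 157), t ≡ 99. Hence a ≡ 78 + 79·99 = 7899 (mod 12403).
From a ≡ 7899 (mod 12403) write a = 7899 + 12403t. Substituting into a ≡ 28 (mod 101) gives 12403t ≡ 7 (mod 101), and since 81⁻¹ ≡ 5 (mod 101), t ≡ 35. Hence a ≡ 7899 + 12403·35 = 442004 (mod 1252703).
From a ≡ 442004 (mod 1252703) write a = 442004 + 1252703t. Substituting into a ≡ 57 (mod 127) gives 1252703t ≡ 13 (mod 127), and since 102⁻¹ ≡ 66 (mod 127), t ≡ 96. Hence a ≡ 442004 + 1252703·96 = 120701492 (mod 159093281).

120701492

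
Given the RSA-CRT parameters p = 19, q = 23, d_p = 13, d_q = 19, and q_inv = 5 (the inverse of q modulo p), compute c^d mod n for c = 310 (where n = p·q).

61

m₁ = c^(d_p) mod p: c ≡ 6 (mod 19), and 6^13 mod 19 = 4.
m₂ = c^(d_q) mod q: c ≡ 11 (mod 23), and 11^19 mod 23 = 15.
h = q_inv·(m₁ − m₂) mod p = 5·(4 − 15) mod 19 = 2.
m = m₂ + h·q = 15 + 2·23 = 61.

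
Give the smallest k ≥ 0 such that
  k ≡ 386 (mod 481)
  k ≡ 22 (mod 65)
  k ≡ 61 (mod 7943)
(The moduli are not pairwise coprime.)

691102

gcd(481, 65) = 13 and 13 | (22 − 386), so the pair is consistent; merging gives k ≡ 867 (mod 2405), where 2405 = lcm(481, 65).
gcd(2405, 7943) = 13 and 13 | (61 − 867), so the pair is consistent; merging gives k ≡ 691102 (mod 1469455), where 1469455 = lcm(2405, 7943).
The solution is unique modulo lcm(481, 65, 7943) = 1469455.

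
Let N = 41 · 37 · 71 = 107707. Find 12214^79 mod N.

54827

Mod 41: 12214 ≡ 37; by Fermat, exponent reduces to 79 mod 40 = 39; 37^39 ≡ 10 (mod 41).
Mod 37: 12214 ≡ 4; by Fermat, exponent reduces to 79 mod 36 = 7; 4^7 ≡ 30 (mod 37).
Mod 71: 12214 ≡ 2; by Fermat, exponent reduces to 79 mod 70 = 9; 2^9 ≡ 15 (mod 71).
Combine by CRT: x ≡ 10 (mod 41), x ≡ 30 (mod 37), x ≡ 15 (mod 71) ⇒ x ≡ 54827 (mod 107707).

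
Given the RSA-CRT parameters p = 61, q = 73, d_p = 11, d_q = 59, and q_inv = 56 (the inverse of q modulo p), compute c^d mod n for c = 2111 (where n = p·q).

695

m₁ = c^(d_p) mod p: c ≡ 37 (mod 61), and 37^11 mod 61 = 24.
m₂ = c^(d_q) mod q: c ≡ 67 (mod 73), and 67^59 mod 73 = 38.
h = q_inv·(m₁ − m₂) mod p = 56·(24 − 38) mod 61 = 9.
m = m₂ + h·q = 38 + 9·73 = 695.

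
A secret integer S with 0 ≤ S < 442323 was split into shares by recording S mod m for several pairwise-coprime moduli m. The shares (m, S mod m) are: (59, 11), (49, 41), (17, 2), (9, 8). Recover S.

52226

The moduli are pairwise coprime; N = 59·49·17·9 = 442323.
N/59 = 7497; 7497 ≡ 4 (mod 59); 4·15 ≡ 1, so inverse 15.
N/49 = 9027; 9027 ≡ 11 (mod 49); 11·9 ≡ 1, so inverse 9.
N/17 = 26019; 26019 ≡ 9 (mod 17); 9·2 ≡ 1, so inverse 2.
N/9 = 49147; 49147 ≡ 7 (mod 9); 7·4 ≡ 1, so inverse 4.
S ≡ 11·7497·15 + 41·9027·9 + 2·26019·2 + 8·49147·4 = 6244748.
6244748 mod 442323 = 52226.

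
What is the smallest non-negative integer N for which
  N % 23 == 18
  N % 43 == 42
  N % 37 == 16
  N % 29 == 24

The moduli are pairwise coprime; M = 23·43·37·29 = 1061197.
M/23 = 46139; 46139 ≡ 1 (mod 23), inverse 1.
M/43 = 24679; 24679 ≡ 40 (mod 43); 40·14 ≡ 1, so inverse 14.
M/37 = 28681; 28681 ≡ 6 (mod 37); 6·31 ≡ 1, so inverse 31.
M/29 = 36593; 36593 ≡ 24 (mod 29); 24·23 ≡ 1, so inverse 23.
N ≡ 18·46139·1 + 42·24679·14 + 16·28681·31 + 24·36593·23 = 49766866.
49766866 mod 1061197 = 951804.

951804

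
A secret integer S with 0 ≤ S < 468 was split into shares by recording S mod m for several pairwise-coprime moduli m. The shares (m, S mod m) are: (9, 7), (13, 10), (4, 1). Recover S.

205

The moduli are pairwise coprime; N = 9·13·4 = 468.
N/9 = 52; 52 ≡ 7 (mod 9); 7·4 ≡ 1, so inverse 4.
N/13 = 36; 36 ≡ 10 (mod 13); 10·4 ≡ 1, so inverse 4.
N/4 = 117; 117 ≡ 1 (mod 4), inverse 1.
S ≡ 7·52·4 + 10·36·4 + 1·117·1 = 3013.
3013 mod 468 = 205.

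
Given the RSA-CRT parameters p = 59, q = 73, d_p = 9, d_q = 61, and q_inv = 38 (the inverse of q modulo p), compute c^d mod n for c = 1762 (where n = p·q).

428

m₁ = c^(d_p) mod p: c ≡ 51 (mod 59), and 51^9 mod 59 = 15.
m₂ = c^(d_q) mod q: c ≡ 10 (mod 73), and 10^61 mod 73 = 63.
h = q_inv·(m₁ − m₂) mod p = 38·(15 − 63) mod 59 = 5.
m = m₂ + h·q = 63 + 5·73 = 428.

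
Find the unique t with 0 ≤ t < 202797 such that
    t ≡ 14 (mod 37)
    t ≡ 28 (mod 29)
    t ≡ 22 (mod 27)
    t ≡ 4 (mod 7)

The moduli are pairwise coprime; N = 37·29·27·7 = 202797.
N/37 = 5481; 5481 ≡ 5 (mod 37); 5·15 ≡ 1, so inverse 15.
N/29 = 6993; 6993 ≡ 4 (mod 29); 4·22 ≡ 1, so inverse 22.
N/27 = 7511; 7511 ≡ 5 (mod 27); 5·11 ≡ 1, so inverse 11.
N/7 = 28971; 28971 ≡ 5 (mod 7); 5·3 ≡ 1, so inverse 3.
t ≡ 14·5481·15 + 28·6993·22 + 22·7511·11 + 4·28971·3 = 7624012.
7624012 mod 202797 = 120523.

120523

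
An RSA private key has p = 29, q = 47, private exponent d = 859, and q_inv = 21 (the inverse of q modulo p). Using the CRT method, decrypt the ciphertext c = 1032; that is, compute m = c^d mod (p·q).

d_p = d mod (p−1) = 859 mod 28 = 19; d_q = d mod (q−1) = 31.
m₁ = c^(d_p) mod p: c ≡ 17 (mod 29), and 17^19 mod 29 = 12.
m₂ = c^(d_q) mod q: c ≡ 45 (mod 47), and 45^31 mod 47 = 26.
h = q_inv·(m₁ − m₂) mod p = 21·(12 − 26) mod 29 = 25.
m = m₂ + h·q = 26 + 25·47 = 1201.

1201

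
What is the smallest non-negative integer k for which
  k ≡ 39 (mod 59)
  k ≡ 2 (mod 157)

From k ≡ 39 (mod 59) write k = 39 + 59t. Substituting into k ≡ 2 (mod 157) gives 59t ≡ 120 (mod 157), and since 59⁻¹ ≡ 8 (mod 157), t ≡ 18. Hence k ≡ 39 + 59·18 = 1101 (mod 9263).

1101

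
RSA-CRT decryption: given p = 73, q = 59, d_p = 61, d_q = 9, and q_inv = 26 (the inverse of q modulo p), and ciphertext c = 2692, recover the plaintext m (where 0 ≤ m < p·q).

940

m₁ = c^(d_p) mod p: c ≡ 64 (mod 73), and 64^61 mod 73 = 64.
m₂ = c^(d_q) mod q: c ≡ 37 (mod 59), and 37^9 mod 59 = 55.
h = q_inv·(m₁ − m₂) mod p = 26·(64 − 55) mod 73 = 15.
m = m₂ + h·q = 55 + 15·59 = 940.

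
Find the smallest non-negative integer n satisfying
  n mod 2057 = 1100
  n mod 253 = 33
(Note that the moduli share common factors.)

13442

Combine the congruences pairwise.
gcd(2057, 253) = 11 and 11 | (33 − 1100), so the pair is consistent; merging gives n ≡ 13442 (mod 47311), where 47311 = lcm(2057, 253).
The solution is unique modulo lcm(2057, 253) = 47311.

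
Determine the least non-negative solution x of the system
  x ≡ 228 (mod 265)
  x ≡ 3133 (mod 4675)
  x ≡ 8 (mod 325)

615558

gcd(265, 4675) = 5 and 5 | (3133 − 228), so the pair is consistent; merging gives x ≡ 120008 (mod 247775), where 247775 = lcm(265, 4675).
gcd(247775, 325) = 25 and 25 | (8 − 120008), so the pair is consistent; merging gives x ≡ 615558 (mod 3221075), where 3221075 = lcm(247775, 325).
The solution is unique modulo lcm(265, 4675, 325) = 3221075.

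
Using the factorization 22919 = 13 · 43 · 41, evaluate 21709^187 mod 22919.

Mod 13: 21709 ≡ 12; by Fermat, exponent reduces to 187 mod 12 = 7; 12^7 ≡ 12 (mod 13).
Mod 43: 21709 ≡ 37; by Fermat, exponent reduces to 187 mod 42 = 19; 37^19 ≡ 37 (mod 43).
Mod 41: 21709 ≡ 20; by Fermat, exponent reduces to 187 mod 40 = 27; 20^27 ≡ 8 (mod 41).
Combine by CRT: x ≡ 12 (mod 13), x ≡ 37 (mod 43), x ≡ 8 (mod 41) ⇒ x ≡ 3821 (mod 22919).

3821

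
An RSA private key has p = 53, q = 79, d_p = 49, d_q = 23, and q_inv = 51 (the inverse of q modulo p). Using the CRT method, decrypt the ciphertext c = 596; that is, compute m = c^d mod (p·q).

m₁ = c^(d_p) mod p: c ≡ 13 (mod 53), and 13^49 mod 53 = 42.
m₂ = c^(d_q) mod q: c ≡ 43 (mod 79), and 43^23 mod 79 = 39.
h = q_inv·(m₁ − m₂) mod p = 51·(42 − 39) mod 53 = 47.
m = m₂ + h·q = 39 + 47·79 = 3752.

3752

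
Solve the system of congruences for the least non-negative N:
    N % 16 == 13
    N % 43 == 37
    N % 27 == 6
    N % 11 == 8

107709

From N ≡ 13 (mod 16) write N = 13 + 16t. Substituting into N ≡ 37 (mod 43) gives 16t ≡ 24 (mod 43), and since 16⁻¹ ≡ 35 (mod 43), t ≡ 23. Hence N ≡ 13 + 16·23 = 381 (mod 688).
From N ≡ 381 (mod 688) write N = 381 + 688t. Substituting into N ≡ 6 (mod 27) gives 688t ≡ 3 (mod 27), and since 13⁻¹ ≡ 25 (mod 27), t ≡ 21. Hence N ≡ 381 + 688·21 = 14829 (mod 18576).
From N ≡ 14829 (mod 18576) write N = 14829 + 18576t. Substituting into N ≡ 8 (mod 11) gives 18576t ≡ 7 (mod 11), and since 8⁻¹ ≡ 7 (mod 11), t ≡ 5. Hence N ≡ 14829 + 18576·5 = 107709 (mod 204336).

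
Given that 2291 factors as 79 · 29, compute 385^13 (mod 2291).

Mod 79: 385 ≡ 69; 69^13 ≡ 78 (mod 79).
Mod 29: 385 ≡ 8; 8^13 ≡ 18 (mod 29).
Combine by CRT: x ≡ 78 (mod 79), x ≡ 18 (mod 29) ⇒ x ≡ 1816 (mod 2291).

1816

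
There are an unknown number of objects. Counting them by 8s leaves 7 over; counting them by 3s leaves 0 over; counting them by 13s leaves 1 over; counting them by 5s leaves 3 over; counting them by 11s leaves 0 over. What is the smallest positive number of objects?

14223

From N ≡ 7 (mod 8) write N = 7 + 8t. Substituting into N ≡ 0 (mod 3) gives 8t ≡ 2 (mod 3), and since 2⁻¹ ≡ 2 (mod 3), t ≡ 1. Hence N ≡ 7 + 8·1 = 15 (mod 24).
From N ≡ 15 (mod 24) write N = 15 + 24t. Substituting into N ≡ 1 (mod 13) gives 24t ≡ 12 (mod 13), and since 11⁻¹ ≡ 6 (mod 13), t ≡ 7. Hence N ≡ 15 + 24·7 = 183 (mod 312).
From N ≡ 183 (mod 312) write N = 183 + 312t. Substituting into N ≡ 3 (mod 5) gives 312t ≡ 0 (mod 5), and since 2⁻¹ ≡ 3 (mod 5), t ≡ 0. Hence N ≡ 183 + 312·0 = 183 (mod 1560).
From N ≡ 183 (mod 1560) write N = 183 + 1560t. Substituting into N ≡ 0 (mod 11) gives 1560t ≡ 4 (mod 11), and since 9⁻¹ ≡ 5 (mod 11), t ≡ 9. Hence N ≡ 183 + 1560·9 = 14223 (mod 17160).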